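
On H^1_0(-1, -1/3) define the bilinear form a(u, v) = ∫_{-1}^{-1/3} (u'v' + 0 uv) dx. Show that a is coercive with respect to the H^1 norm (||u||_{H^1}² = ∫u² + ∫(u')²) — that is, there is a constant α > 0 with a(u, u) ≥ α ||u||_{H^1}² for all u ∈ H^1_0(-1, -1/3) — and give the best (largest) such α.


α = 9*π^2/(4 + 9*π^2)

Coercivity of a(·,·) on H^1_0(-1, -1/3) means a(u, u) ≥ α ||u||_{H^1}² for every u ∈ H^1_0.
The interval has length L = 2/3, and Poincaré/coercivity depend only on L. Here a(u, u) = ∫(u')² + (0)·∫u².
Here c = 0, so a(u,u) = ∫(u')² alone. The condition a(u,u) ≥ α||u||_{H^1}² reads (1−α)∫(u')² ≥ (α−c)∫u². Any admissible α is ≤ 1 (rapidly oscillating u have ∫u²/∫(u')² → 0), and α = 1 would force 0 ≥ (1−c)∫u², impossible since c < 1; so 1−α > 0. By the sharp Poincaré inequality on H^1_0 of an interval of length L, ∫(u')² ≥ (π/L)²∫u² with equality for the first sine mode sin(π(x−x₀)/L) (x₀ the left endpoint), so the inequality holds for all u iff (1−α)(π/L)² ≥ α − c, i.e. α ≤ ((π/L)² + c)/((π/L)² + 1) = (1 + c(L/π)²)/(1 + (L/π)²). (Direct route, valid since c ≤ 0: Poincaré gives c∫u² ≥ c(L/π)²∫(u')², so a(u,u) ≥ (1 + c(L/π)²)∫(u')², while ||u||_{H^1}² ≤ (1 + (L/π)²)∫(u')²; dividing yields the same α.) With (π/L)² = 9*π^2/4 and c = 0, the largest admissible constant is α = ((π/L)² + c)/((π/L)² + 1).
Simplifying, α = 9*π^2/(4 + 9*π^2).


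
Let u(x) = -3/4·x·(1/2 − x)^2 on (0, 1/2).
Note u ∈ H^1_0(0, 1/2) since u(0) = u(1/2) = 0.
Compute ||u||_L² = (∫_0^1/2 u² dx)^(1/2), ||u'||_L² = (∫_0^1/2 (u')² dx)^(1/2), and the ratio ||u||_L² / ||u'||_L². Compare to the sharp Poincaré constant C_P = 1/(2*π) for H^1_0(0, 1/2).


||u||_L² / ||u'||_L² = sqrt(14)/28 < C_P = 1/(2*π).

u(x) = -3/4·x·(1/2 − x)^2, so u'(x) = -9*x^2/4 + 3*x/2 - 3/16.
u(x) = -3/4·x·(1/2 − x)^2 vanishes at x = 0 and x = 1/2, so u ∈ H^1_0(0, 1/2). Differentiate via the product rule and integrate the resulting polynomials term by term.
  ∫_0^1/2 u² dx = ∫_0^1/2 (9*x^6/16 - 9*x^5/8 + 27*x^4/32 - 9*x^3/32 + 9*x^2/256) dx. Term by term:
    ∫_0^1/2 9*x^6/16 dx = 9/14336;  ∫_0^1/2 -9*x^5/8 dx = -3/1024;  ∫_0^1/2 27*x^4/32 dx = 27/5120;
    ∫_0^1/2 -9*x^3/32 dx = -9/2048;  ∫_0^1/2 9*x^2/256 dx = 3/2048.
  Sum: 9/14336 − 3/1024 + 27/5120 − 9/2048 + 3/2048 = 3/71680.
  ∫_0^1/2 (u')² dx = ∫_0^1/2 (81*x^4/16 - 27*x^3/4 + 99*x^2/32 - 9*x/16 + 9/256) dx. Term by term:
    ∫_0^1/2 81*x^4/16 dx = 81/2560;  ∫_0^1/2 -27*x^3/4 dx = -27/256;  ∫_0^1/2 99*x^2/32 dx = 33/256;
    ∫_0^1/2 -9*x/16 dx = -9/128;  ∫_0^1/2 9/256 dx = 9/512.
  Sum: 81/2560 − 27/256 + 33/256 − 9/128 + 9/512 = 3/1280.
∫_0^1/2 u² dx = 3/71680, so ||u||_L² = sqrt(210)/2240.
∫_0^1/2 (u')² dx = 3/1280, so ||u'||_L² = sqrt(15)/80.
Ratio ||u||_L² / ||u'||_L² = sqrt(14)/28.
Sharp Poincaré constant on H^1_0(0, 1/2) is C_P = L/π = 1/(2*π), achieved by sin(2*π·x).
A polynomial bump cannot attain the sharp Poincaré constant (only the first sine eigenfunction does), so the ratio is strictly less than C_P, consistent with ||u||_L² ≤ C_P ||u'||_L².


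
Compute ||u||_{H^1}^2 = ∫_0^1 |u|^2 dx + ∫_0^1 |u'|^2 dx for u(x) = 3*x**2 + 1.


||u||_{H^1}^2 = 84/5

The H^1 norm (squared) on an interval (0, L) is
  ||u||_{H^1}^2 = ∫_0^L u(x)^2 dx + ∫_0^L u'(x)^2 dx.
Compute u'(x) = 6*x.
Then u(x)^2 = 9*x**4 + 6*x**2 + 1 and u'(x)^2 = 36*x**2.
Integrate each monomial from 0 to 1 using ∫_0^1 c·x^n dx = c·1^(n+1)/(n+1):
  ∫_0^1 u(x)^2 dx = ∫_0^1 (9*x^4 + 6*x^2 + 1) dx. Term by term:
    ∫_0^1 9*x^4 dx = 9/5;  ∫_0^1 6*x^2 dx = 2;  ∫_0^1 1 dx = 1.
  Sum: 9/5 + 2 + 1 = 24/5.
  ∫_0^1 u'(x)^2 dx = ∫_0^1 (36*x^2) dx. Term by term:
    ∫_0^1 36*x^2 dx = 12.
Adding: ||u||_{H^1}^2 = 24/5 + 12 = 84/5.


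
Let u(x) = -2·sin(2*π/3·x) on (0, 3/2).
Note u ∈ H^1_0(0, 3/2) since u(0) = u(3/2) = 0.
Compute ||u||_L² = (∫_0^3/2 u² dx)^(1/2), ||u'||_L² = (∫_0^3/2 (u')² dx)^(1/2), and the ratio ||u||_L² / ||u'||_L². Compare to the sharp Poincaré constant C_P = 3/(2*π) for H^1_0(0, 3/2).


||u||_L² / ||u'||_L² = 3/(2*π) = C_P.

u(x) = -2·sin(2*π/3·x), so u'(x) = -4*π*cos(2*π*x/3)/3.
Writing u(x) = A·sin(kπx/L) with A = -2 and k = 1, use ∫_0^L sin²(kπx/L) dx = L/2 and ∫_0^L cos²(kπx/L) dx = L/2.
u² = 4·sin²(2*π/3·x) and (u')² = 16*π^2/9·cos²(2*π/3·x), and each of sin², cos² integrates to L/2 = 3/4 over (0, 3/2).
∫_0^3/2 u² dx = 3, so ||u||_L² = sqrt(3).
∫_0^3/2 (u')² dx = 4*π^2/3, so ||u'||_L² = 2*sqrt(3)*π/3.
Ratio ||u||_L² / ||u'||_L² = 3/(2*π).
Sharp Poincaré constant on H^1_0(0, 3/2) is C_P = L/π = 3/(2*π), achieved by sin(2*π/3·x).
This is the k = 1 eigenfunction (up to amplitude), so the ratio equals the sharp Poincaré constant exactly.


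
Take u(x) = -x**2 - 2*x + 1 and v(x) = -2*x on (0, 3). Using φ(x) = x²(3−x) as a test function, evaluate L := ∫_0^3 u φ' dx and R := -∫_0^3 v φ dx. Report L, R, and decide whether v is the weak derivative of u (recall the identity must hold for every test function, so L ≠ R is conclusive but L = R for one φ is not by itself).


LHS = 189/5, RHS = 243/10. No, v is not the weak derivative of u.

u(x) = -x**2 - 2*x + 1, classical derivative u'(x) = -2*x - 2.
φ(x) = x²(3−x), so φ'(x) = 3*x*(2 - x).
Note φ(0) = φ(3) = 0, so the boundary term u·φ vanishes.
LHS = ∫_0^3 u(x) φ'(x) dx = ∫_0^3 (3*x^4 - 15*x^2 + 6*x) dx. Term by term:
  ∫_0^3 3*x^4 dx = 729/5;  ∫_0^3 -15*x^2 dx = -135;  ∫_0^3 6*x dx = 27.
Sum: 729/5 − 135 + 27 = 189/5.
So LHS = 189/5.
∫_0^3 v(x) φ(x) dx = ∫_0^3 (2*x^4 - 6*x^3) dx. Term by term:
  ∫_0^3 2*x^4 dx = 486/5;  ∫_0^3 -6*x^3 dx = -243/2.
Sum: 486/5 − 243/2 = -243/10.
So RHS = -∫_0^3 v(x) φ(x) dx = 243/10.
LHS − RHS = 27/2 ≠ 0, so the identity fails.
(For a valid weak derivative the identity must hold for EVERY test function, in particular this one. The failure shows v is NOT the weak derivative of u.)
Correct weak derivative would be u'(x) = -2*x - 2.


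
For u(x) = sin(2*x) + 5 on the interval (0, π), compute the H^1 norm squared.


||u||_{H^1(0,π)}^2 = 55*π/2

u'(x) = 2*cos(2*x).
Expand u² and (u')² and integrate term by term on (0, π), using: for integers n ≥ 1, ∫_0^π sin²(nx) dx = ∫_0^π cos²(nx) dx = π/2; for n ≠ n', ∫_0^π sin(nx)sin(n'x) dx = ∫_0^π cos(nx)cos(n'x) dx = 0; and by product-to-sum, ∫_0^π sin(nx)cos(n'x) dx = ½∫_0^π [sin((n+n')x) + sin((n−n')x)] dx, which is 0 when n+n' is even and 2n/(n²−n'²) when n+n' is odd (it need not vanish on (0, π)). For the constant mode: ∫_0^π 1 dx = π, ∫_0^π cos(nx) dx = 0, ∫_0^π sin(nx) dx = (1−(−1)^n)/n.
  u² squared terms: (5)²·∫1 dx = 25·π = 25*π;  (1)²·∫sin(2x)² dx = 1·π/2 = π/2.
  u² cross terms: 2·(5)·(1)·∫1·sin(2x) dx = 10·(0) = 0.
  So ∫_0^π u² dx = 25*π + π/2 + 0 = 51*π/2.
  (u')² squared terms: (2)²·∫cos(2x)² dx = 4·π/2 = 2*π.
  So ∫_0^π (u')² dx = 2*π.
||u||_{H^1}^2 = (51*π/2) + (2*π) = 55*π/2.


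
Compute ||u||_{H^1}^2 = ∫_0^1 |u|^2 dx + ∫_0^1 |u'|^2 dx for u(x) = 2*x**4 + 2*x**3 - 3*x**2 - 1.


||u||_{H^1}^2 = 76/9

The H^1 norm (squared) on an interval (0, L) is
  ||u||_{H^1}^2 = ∫_0^L u(x)^2 dx + ∫_0^L u'(x)^2 dx.
Compute u'(x) = 8*x**3 + 6*x**2 - 6*x.
Then u(x)^2 = 4*x**8 + 8*x**7 - 8*x**6 - 12*x**5 + 5*x**4 - 4*x**3 + 6*x**2 + 1 and u'(x)^2 = 64*x**6 + 96*x**5 - 60*x**4 - 72*x**3 + 36*x**2.
Integrate each monomial from 0 to 1 using ∫_0^1 c·x^n dx = c·1^(n+1)/(n+1):
  ∫_0^1 u(x)^2 dx = ∫_0^1 (4*x^8 + 8*x^7 - 8*x^6 - 12*x^5 + 5*x^4 - 4*x^3 + 6*x^2 + 1) dx. Term by term:
    ∫_0^1 4*x^8 dx = 4/9;  ∫_0^1 8*x^7 dx = 1;  ∫_0^1 -8*x^6 dx = -8/7;
    ∫_0^1 -12*x^5 dx = -2;  ∫_0^1 5*x^4 dx = 1;  ∫_0^1 -4*x^3 dx = -1;
    ∫_0^1 6*x^2 dx = 2;  ∫_0^1 1 dx = 1.
  Sum: 4/9 + 1 − 8/7 − 2 + 1 − 1 + 2 + 1 = 82/63.
  ∫_0^1 u'(x)^2 dx = ∫_0^1 (64*x^6 + 96*x^5 - 60*x^4 - 72*x^3 + 36*x^2) dx. Term by term:
    ∫_0^1 64*x^6 dx = 64/7;  ∫_0^1 96*x^5 dx = 16;  ∫_0^1 -60*x^4 dx = -12;
    ∫_0^1 -72*x^3 dx = -18;  ∫_0^1 36*x^2 dx = 12.
  Sum: 64/7 + 16 − 12 − 18 + 12 = 50/7.
Adding: ||u||_{H^1}^2 = 82/63 + 50/7 = 76/9.


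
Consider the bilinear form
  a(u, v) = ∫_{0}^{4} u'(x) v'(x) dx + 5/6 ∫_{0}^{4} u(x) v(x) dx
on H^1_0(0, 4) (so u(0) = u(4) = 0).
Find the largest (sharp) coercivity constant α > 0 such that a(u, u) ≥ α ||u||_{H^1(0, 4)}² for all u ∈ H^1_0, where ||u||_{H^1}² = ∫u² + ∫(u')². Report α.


α = (π^2 + 40/3)/(π^2 + 16)

Coercivity of a(·,·) on H^1_0(0, 4) means a(u, u) ≥ α ||u||_{H^1}² for every u ∈ H^1_0.
The interval has length L = 4, and Poincaré/coercivity depend only on L. Here a(u, u) = ∫(u')² + (5/6)·∫u².
Here 0 < c = 5/6 < 1. The condition a(u,u) ≥ α||u||_{H^1}² reads (1−α)∫(u')² ≥ (α−c)∫u². Any admissible α is ≤ 1 (rapidly oscillating u have ∫u²/∫(u')² → 0), and α = 1 would force 0 ≥ (1−c)∫u², impossible since c < 1; so 1−α > 0. By the sharp Poincaré inequality on H^1_0 of an interval of length L, ∫(u')² ≥ (π/L)²∫u² with equality for the first sine mode sin(π(x−x₀)/L) (x₀ the left endpoint), so the inequality holds for all u iff (1−α)(π/L)² ≥ α − c, i.e. α ≤ ((π/L)² + c)/((π/L)² + 1) = (1 + c(L/π)²)/(1 + (L/π)²). With (π/L)² = π^2/16 and c = 5/6, the largest admissible constant is α = ((π/L)² + c)/((π/L)² + 1).
Simplifying, α = (π^2 + 40/3)/(π^2 + 16).


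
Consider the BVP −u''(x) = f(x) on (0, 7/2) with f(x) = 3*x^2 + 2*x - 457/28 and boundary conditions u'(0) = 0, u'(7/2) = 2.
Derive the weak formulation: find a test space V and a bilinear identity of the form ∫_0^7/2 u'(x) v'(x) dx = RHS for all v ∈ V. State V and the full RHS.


V = H^1(0, 7/2) (v unrestricted at boundary; u is determined up to an additive constant); weak form: ∫_0^7/2 u'v' dx = ∫_0^7/2 (3*x^2 + 2*x - 457/28) v dx + 2·v(7/2) for all v ∈ V.

Multiply both sides by a test function v and integrate from 0 to 7/2:
  ∫_0^7/2 −u''(x) v(x) dx = ∫_0^7/2 f(x) v(x) dx.
Integrate the LHS by parts once:
  ∫_0^7/2 −u'' v dx = −[u'(x) v(x)]_0^7/2 + ∫_0^7/2 u'(x) v'(x) dx.
Thus ∫_0^7/2 u'(x) v'(x) dx = ∫_0^7/2 f(x) v(x) dx + [u'(x) v(x)]_0^7/2.
Choose V so that boundary terms are either known or forced to vanish.
u has inhomogeneous Neumann u'(0) = 0, u'(7/2) = 2. [u' v]_0^7/2 = (2)·v(7/2) − (0)·v(0) = 2·v(7/2). Take V = H^1(0, 7/2); boundary term becomes part of RHS.
Weak formulation: find u (satisfying any essential BC) such that ∫_0^7/2 u'(x) v'(x) dx = ∫_0^7/2 f v dx + 2·v(7/2) for all v ∈ V (Neumann data are natural BCs: they enter the RHS as boundary terms).
Substituting f(x) = 3*x^2 + 2*x - 457/28, the right-hand side is ∫_0^7/2 (3*x^2 + 2*x - 457/28) v dx + 2·v(7/2).
Compatibility check (pure Neumann): taking v ≡ 1 ∈ V gives 0 = ∫_0^7/2 f dx + (2) − (0), i.e. ∫_0^7/2 f dx must equal u'(0) − u'(7/2) = -2. Indeed ∫_0^7/2 (3*x^2 + 2*x - 457/28) dx = -2, so the data are compatible. The solution is then unique only up to an additive constant (fix it e.g. by requiring ∫_0^7/2 u dx = 0).


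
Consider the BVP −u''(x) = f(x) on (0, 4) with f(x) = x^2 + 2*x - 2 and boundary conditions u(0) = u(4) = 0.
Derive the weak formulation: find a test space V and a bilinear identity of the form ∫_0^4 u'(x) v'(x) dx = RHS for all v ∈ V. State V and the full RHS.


V = H^1_0(0, 4) (so v(0) = v(4) = 0); weak form: ∫_0^4 u'v' dx = ∫_0^4 (x^2 + 2*x - 2) v dx for all v ∈ V.

Multiply both sides by a test function v and integrate from 0 to 4:
  ∫_0^4 −u''(x) v(x) dx = ∫_0^4 f(x) v(x) dx.
Integrate the LHS by parts once:
  ∫_0^4 −u'' v dx = −[u'(x) v(x)]_0^4 + ∫_0^4 u'(x) v'(x) dx.
Thus ∫_0^4 u'(x) v'(x) dx = ∫_0^4 f(x) v(x) dx + [u'(x) v(x)]_0^4.
Choose V so that boundary terms are either known or forced to vanish.
u is Dirichlet: u(0) = u(4) = 0. Let V = H^1_0(0, 4); then v(0) = v(4) = 0, and [u' v]_0^4 = 0.
Weak formulation: find u (satisfying any essential BC) such that ∫_0^4 u'(x) v'(x) dx = ∫_0^4 f v dx for all v ∈ V.
Substituting f(x) = x^2 + 2*x - 2, the right-hand side is ∫_0^4 (x^2 + 2*x - 2) v dx.


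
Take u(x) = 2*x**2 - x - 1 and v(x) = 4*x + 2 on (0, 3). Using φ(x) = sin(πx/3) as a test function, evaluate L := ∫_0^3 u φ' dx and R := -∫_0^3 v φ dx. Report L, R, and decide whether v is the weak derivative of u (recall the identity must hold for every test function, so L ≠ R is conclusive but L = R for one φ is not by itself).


LHS = -30/π, RHS = -48/π. No, v is not the weak derivative of u.

u(x) = 2*x**2 - x - 1, classical derivative u'(x) = 4*x - 1.
φ(x) = sin(πx/3), so φ'(x) = π*cos(π*x/3)/3.
Note φ(0) = φ(3) = 0, so the boundary term u·φ vanishes.
LHS = ∫_0^3 u(x) φ'(x) dx = ∫_0^3 (2*π*x^2*cos(π*x/3)/3 - π*x*cos(π*x/3)/3 - π*cos(π*x/3)/3) dx. Term by term:
  ∫_0^3 -π*cos(π*x/3)/3 dx = 0;  ∫_0^3 -π*x*cos(π*x/3)/3 dx = 6/π;  ∫_0^3 2*π*x^2*cos(π*x/3)/3 dx = -36/π.
Sum: 0 + 6/π − 36/π = -30/π.
So LHS = -30/π.
∫_0^3 v(x) φ(x) dx = ∫_0^3 (4*x*sin(π*x/3) + 2*sin(π*x/3)) dx. Term by term:
  ∫_0^3 2*sin(π*x/3) dx = 12/π;  ∫_0^3 4*x*sin(π*x/3) dx = 36/π.
Sum: 12/π + 36/π = 48/π.
So RHS = -∫_0^3 v(x) φ(x) dx = -48/π.
LHS − RHS = 18/π ≠ 0, so the identity fails.
(For a valid weak derivative the identity must hold for EVERY test function, in particular this one. The failure shows v is NOT the weak derivative of u.)
Correct weak derivative would be u'(x) = 4*x - 1.


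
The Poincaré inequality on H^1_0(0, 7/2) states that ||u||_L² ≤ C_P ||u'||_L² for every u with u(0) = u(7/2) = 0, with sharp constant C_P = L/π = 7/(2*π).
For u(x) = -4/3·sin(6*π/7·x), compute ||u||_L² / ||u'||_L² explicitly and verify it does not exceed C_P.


||u||_L² / ||u'||_L² = 7/(6*π) < C_P = 7/(2*π).

u(x) = -4/3·sin(6*π/7·x), so u'(x) = -8*π*cos(6*π*x/7)/7.
Writing u(x) = A·sin(kπx/L) with A = -4/3 and k = 3, use ∫_0^L sin²(kπx/L) dx = L/2 and ∫_0^L cos²(kπx/L) dx = L/2.
u² = 16/9·sin²(6*π/7·x) and (u')² = 64*π^2/49·cos²(6*π/7·x), and each of sin², cos² integrates to L/2 = 7/4 over (0, 7/2).
∫_0^7/2 u² dx = 28/9, so ||u||_L² = 2*sqrt(7)/3.
∫_0^7/2 (u')² dx = 16*π^2/7, so ||u'||_L² = 4*sqrt(7)*π/7.
Ratio ||u||_L² / ||u'||_L² = 7/(6*π).
Sharp Poincaré constant on H^1_0(0, 7/2) is C_P = L/π = 7/(2*π), achieved by sin(2*π/7·x).
This is the k = 3 harmonic; the ratio L/(kπ) is strictly less than C_P = L/π, consistent with the sharp inequality ||u||_L² ≤ C_P ||u'||_L².


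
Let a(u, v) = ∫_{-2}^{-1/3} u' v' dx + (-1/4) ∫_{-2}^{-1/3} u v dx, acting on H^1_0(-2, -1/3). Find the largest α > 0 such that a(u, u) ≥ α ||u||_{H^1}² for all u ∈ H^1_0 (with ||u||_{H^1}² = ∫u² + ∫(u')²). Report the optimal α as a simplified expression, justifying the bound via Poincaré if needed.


α = (-25 + 36*π^2)/(4*(25 + 9*π^2))

Coercivity of a(·,·) on H^1_0(-2, -1/3) means a(u, u) ≥ α ||u||_{H^1}² for every u ∈ H^1_0.
The interval has length L = 5/3, and Poincaré/coercivity depend only on L. Here a(u, u) = ∫(u')² + (-1/4)·∫u².
Here c = -1/4 < 0 with |c| < (π/L)² = 9*π^2/25, so coercivity still holds. The condition a(u,u) ≥ α||u||_{H^1}² reads (1−α)∫(u')² ≥ (α−c)∫u². Any admissible α is ≤ 1 (rapidly oscillating u have ∫u²/∫(u')² → 0), and α = 1 would force 0 ≥ (1−c)∫u², impossible since c < 1; so 1−α > 0. By the sharp Poincaré inequality on H^1_0 of an interval of length L, ∫(u')² ≥ (π/L)²∫u² with equality for the first sine mode sin(π(x−x₀)/L) (x₀ the left endpoint), so the inequality holds for all u iff (1−α)(π/L)² ≥ α − c, i.e. α ≤ ((π/L)² + c)/((π/L)² + 1) = (1 + c(L/π)²)/(1 + (L/π)²). (Direct route, valid since c ≤ 0: Poincaré gives c∫u² ≥ c(L/π)²∫(u')², so a(u,u) ≥ (1 + c(L/π)²)∫(u')², while ||u||_{H^1}² ≤ (1 + (L/π)²)∫(u')²; dividing yields the same α.) With (π/L)² = 9*π^2/25 and c = -1/4, the largest admissible constant is α = ((π/L)² + c)/((π/L)² + 1).
Simplifying, α = (-25 + 36*π^2)/(4*(25 + 9*π^2)).


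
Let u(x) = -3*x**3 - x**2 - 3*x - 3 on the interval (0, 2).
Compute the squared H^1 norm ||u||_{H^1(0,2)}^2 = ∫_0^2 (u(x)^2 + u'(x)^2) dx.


||u||_{H^1}^2 = 29384/21

The H^1 norm (squared) on an interval (0, L) is
  ||u||_{H^1}^2 = ∫_0^L u(x)^2 dx + ∫_0^L u'(x)^2 dx.
Compute u'(x) = -9*x**2 - 2*x - 3.
Then u(x)^2 = 9*x**6 + 6*x**5 + 19*x**4 + 24*x**3 + 15*x**2 + 18*x + 9 and u'(x)^2 = 81*x**4 + 36*x**3 + 58*x**2 + 12*x + 9.
Integrate each monomial from 0 to 2 using ∫_0^2 c·x^n dx = c·2^(n+1)/(n+1):
  ∫_0^2 u(x)^2 dx = ∫_0^2 (9*x^6 + 6*x^5 + 19*x^4 + 24*x^3 + 15*x^2 + 18*x + 9) dx. Term by term:
    ∫_0^2 9*x^6 dx = 1152/7;  ∫_0^2 6*x^5 dx = 64;  ∫_0^2 19*x^4 dx = 608/5;
    ∫_0^2 24*x^3 dx = 96;  ∫_0^2 15*x^2 dx = 40;  ∫_0^2 18*x dx = 36;
    ∫_0^2 9 dx = 18.
  Sum: 1152/7 + 64 + 608/5 + 96 + 40 + 36 + 18 = 18906/35.
  ∫_0^2 u'(x)^2 dx = ∫_0^2 (81*x^4 + 36*x^3 + 58*x^2 + 12*x + 9) dx. Term by term:
    ∫_0^2 81*x^4 dx = 2592/5;  ∫_0^2 36*x^3 dx = 144;  ∫_0^2 58*x^2 dx = 464/3;
    ∫_0^2 12*x dx = 24;  ∫_0^2 9 dx = 18.
  Sum: 2592/5 + 144 + 464/3 + 24 + 18 = 12886/15.
Adding: ||u||_{H^1}^2 = 18906/35 + 12886/15 = 29384/21.


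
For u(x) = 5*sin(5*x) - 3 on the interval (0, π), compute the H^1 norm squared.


||u||_{H^1(0,π)}^2 = -12 + 334*π

u'(x) = 25*cos(5*x).
Expand u² and (u')² and integrate term by term on (0, π), using: for integers n ≥ 1, ∫_0^π sin²(nx) dx = ∫_0^π cos²(nx) dx = π/2; for n ≠ n', ∫_0^π sin(nx)sin(n'x) dx = ∫_0^π cos(nx)cos(n'x) dx = 0; and by product-to-sum, ∫_0^π sin(nx)cos(n'x) dx = ½∫_0^π [sin((n+n')x) + sin((n−n')x)] dx, which is 0 when n+n' is even and 2n/(n²−n'²) when n+n' is odd (it need not vanish on (0, π)). For the constant mode: ∫_0^π 1 dx = π, ∫_0^π cos(nx) dx = 0, ∫_0^π sin(nx) dx = (1−(−1)^n)/n.
  u² squared terms: (-3)²·∫1 dx = 9·π = 9*π;  (5)²·∫sin(5x)² dx = 25·π/2 = 25*π/2.
  u² cross terms: 2·(-3)·(5)·∫1·sin(5x) dx = -30·(2/5) = -12.
  So ∫_0^π u² dx = 9*π + 25*π/2 − 12 = -12 + 43*π/2.
  (u')² squared terms: (25)²·∫cos(5x)² dx = 625·π/2 = 625*π/2.
  So ∫_0^π (u')² dx = 625*π/2.
||u||_{H^1}^2 = (-12 + 43*π/2) + (625*π/2) = -12 + 334*π.


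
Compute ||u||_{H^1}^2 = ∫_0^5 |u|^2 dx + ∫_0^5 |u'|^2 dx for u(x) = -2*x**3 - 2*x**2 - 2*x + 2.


||u||_{H^1}^2 = 2196940/21

The H^1 norm (squared) on an interval (0, L) is
  ||u||_{H^1}^2 = ∫_0^L u(x)^2 dx + ∫_0^L u'(x)^2 dx.
Compute u'(x) = -6*x**2 - 4*x - 2.
Then u(x)^2 = 4*x**6 + 8*x**5 + 12*x**4 - 4*x**2 - 8*x + 4 and u'(x)^2 = 36*x**4 + 48*x**3 + 40*x**2 + 16*x + 4.
Integrate each monomial from 0 to 5 using ∫_0^5 c·x^n dx = c·5^(n+1)/(n+1):
  ∫_0^5 u(x)^2 dx = ∫_0^5 (4*x^6 + 8*x^5 + 12*x^4 - 4*x^2 - 8*x + 4) dx. Term by term:
    ∫_0^5 4*x^6 dx = 312500/7;  ∫_0^5 8*x^5 dx = 62500/3;  ∫_0^5 12*x^4 dx = 7500;
    ∫_0^5 -4*x^2 dx = -500/3;  ∫_0^5 -8*x dx = -100;  ∫_0^5 4 dx = 20.
  Sum: 312500/7 + 62500/3 + 7500 − 500/3 − 100 + 20 = 1527320/21.
  ∫_0^5 u'(x)^2 dx = ∫_0^5 (36*x^4 + 48*x^3 + 40*x^2 + 16*x + 4) dx. Term by term:
    ∫_0^5 36*x^4 dx = 22500;  ∫_0^5 48*x^3 dx = 7500;  ∫_0^5 40*x^2 dx = 5000/3;
    ∫_0^5 16*x dx = 200;  ∫_0^5 4 dx = 20.
  Sum: 22500 + 7500 + 5000/3 + 200 + 20 = 95660/3.
Adding: ||u||_{H^1}^2 = 1527320/21 + 95660/3 = 2196940/21.


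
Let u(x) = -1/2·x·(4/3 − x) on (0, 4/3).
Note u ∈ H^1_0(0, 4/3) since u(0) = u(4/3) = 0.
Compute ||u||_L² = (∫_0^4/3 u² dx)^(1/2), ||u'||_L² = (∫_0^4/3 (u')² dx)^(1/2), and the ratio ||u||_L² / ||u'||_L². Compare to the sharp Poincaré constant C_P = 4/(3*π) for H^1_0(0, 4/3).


||u||_L² / ||u'||_L² = 2*sqrt(10)/15 < C_P = 4/(3*π).

u(x) = -1/2·x·(4/3 − x), so u'(x) = x - 2/3.
u(x) = -1/2·x·(4/3 − x) vanishes at x = 0 and x = 4/3, so u ∈ H^1_0(0, 4/3). Differentiate via the product rule and integrate the resulting polynomials term by term.
  ∫_0^4/3 u² dx = ∫_0^4/3 (x^4/4 - 2*x^3/3 + 4*x^2/9) dx. Term by term:
    ∫_0^4/3 x^4/4 dx = 256/1215;  ∫_0^4/3 -2*x^3/3 dx = -128/243;  ∫_0^4/3 4*x^2/9 dx = 256/729.
  Sum: 256/1215 − 128/243 + 256/729 = 128/3645.
  ∫_0^4/3 (u')² dx = ∫_0^4/3 (x^2 - 4*x/3 + 4/9) dx. Term by term:
    ∫_0^4/3 x^2 dx = 64/81;  ∫_0^4/3 -4*x/3 dx = -32/27;  ∫_0^4/3 4/9 dx = 16/27.
  Sum: 64/81 − 32/27 + 16/27 = 16/81.
∫_0^4/3 u² dx = 128/3645, so ||u||_L² = 8*sqrt(10)/135.
∫_0^4/3 (u')² dx = 16/81, so ||u'||_L² = 4/9.
Ratio ||u||_L² / ||u'||_L² = 2*sqrt(10)/15.
Sharp Poincaré constant on H^1_0(0, 4/3) is C_P = L/π = 4/(3*π), achieved by sin(3*π/4·x).
A polynomial bump cannot attain the sharp Poincaré constant (only the first sine eigenfunction does), so the ratio is strictly less than C_P, consistent with ||u||_L² ≤ C_P ||u'||_L².


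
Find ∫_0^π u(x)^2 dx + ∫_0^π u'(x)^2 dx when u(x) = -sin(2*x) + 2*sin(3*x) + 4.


||u||_{H^1(0,π)}^2 = 32/3 + 77*π/2

u'(x) = -2*cos(2*x) + 6*cos(3*x).
Expand u² and (u')² and integrate term by term on (0, π), using: for integers n ≥ 1, ∫_0^π sin²(nx) dx = ∫_0^π cos²(nx) dx = π/2; for n ≠ n', ∫_0^π sin(nx)sin(n'x) dx = ∫_0^π cos(nx)cos(n'x) dx = 0; and by product-to-sum, ∫_0^π sin(nx)cos(n'x) dx = ½∫_0^π [sin((n+n')x) + sin((n−n')x)] dx, which is 0 when n+n' is even and 2n/(n²−n'²) when n+n' is odd (it need not vanish on (0, π)). For the constant mode: ∫_0^π 1 dx = π, ∫_0^π cos(nx) dx = 0, ∫_0^π sin(nx) dx = (1−(−1)^n)/n.
  u² squared terms: (4)²·∫1 dx = 16·π = 16*π;  (-1)²·∫sin(2x)² dx = 1·π/2 = π/2;  (2)²·∫sin(3x)² dx = 4·π/2 = 2*π.
  u² cross terms: 2·(4)·(-1)·∫1·sin(2x) dx = -8·(0) = 0;  2·(4)·(2)·∫1·sin(3x) dx = 16·(2/3) = 32/3;  2·(-1)·(2)·∫sin(2x)·sin(3x) dx = -4·(0) = 0.
  So ∫_0^π u² dx = 16*π + π/2 + 2*π + 0 + 32/3 + 0 = 32/3 + 37*π/2.
  (u')² squared terms: (-2)²·∫cos(2x)² dx = 4·π/2 = 2*π;  (6)²·∫cos(3x)² dx = 36·π/2 = 18*π.
  (u')² cross terms: 2·(-2)·(6)·∫cos(2x)·cos(3x) dx = -24·(0) = 0.
  So ∫_0^π (u')² dx = 2*π + 18*π + 0 = 20*π.
||u||_{H^1}^2 = (32/3 + 37*π/2) + (20*π) = 32/3 + 77*π/2.


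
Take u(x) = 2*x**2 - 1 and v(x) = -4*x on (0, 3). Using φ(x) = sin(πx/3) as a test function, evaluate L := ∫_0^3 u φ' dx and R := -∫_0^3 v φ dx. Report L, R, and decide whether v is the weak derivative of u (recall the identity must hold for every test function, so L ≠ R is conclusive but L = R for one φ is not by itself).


LHS = -36/π, RHS = 36/π. No, v is not the weak derivative of u.

u(x) = 2*x**2 - 1, classical derivative u'(x) = 4*x.
φ(x) = sin(πx/3), so φ'(x) = π*cos(π*x/3)/3.
Note φ(0) = φ(3) = 0, so the boundary term u·φ vanishes.
LHS = ∫_0^3 u(x) φ'(x) dx = ∫_0^3 (2*π*x^2*cos(π*x/3)/3 - π*cos(π*x/3)/3) dx. Term by term:
  ∫_0^3 -π*cos(π*x/3)/3 dx = 0;  ∫_0^3 2*π*x^2*cos(π*x/3)/3 dx = -36/π.
Sum: 0 − 36/π = -36/π.
So LHS = -36/π.
∫_0^3 v(x) φ(x) dx = ∫_0^3 (-4*x*sin(π*x/3)) dx. Term by term:
  ∫_0^3 -4*x*sin(π*x/3) dx = -36/π.
So RHS = -∫_0^3 v(x) φ(x) dx = 36/π.
LHS − RHS = -72/π ≠ 0, so the identity fails.
(For a valid weak derivative the identity must hold for EVERY test function, in particular this one. The failure shows v is NOT the weak derivative of u.)
Correct weak derivative would be u'(x) = 4*x.


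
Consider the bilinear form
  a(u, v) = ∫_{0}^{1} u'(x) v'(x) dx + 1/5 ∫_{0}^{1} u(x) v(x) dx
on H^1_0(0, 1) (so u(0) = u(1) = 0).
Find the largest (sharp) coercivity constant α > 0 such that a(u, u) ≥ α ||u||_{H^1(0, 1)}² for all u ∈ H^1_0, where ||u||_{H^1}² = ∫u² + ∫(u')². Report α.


α = (1/5 + π^2)/(1 + π^2)

Coercivity of a(·,·) on H^1_0(0, 1) means a(u, u) ≥ α ||u||_{H^1}² for every u ∈ H^1_0.
The interval has length L = 1, and Poincaré/coercivity depend only on L. Here a(u, u) = ∫(u')² + (1/5)·∫u².
Here 0 < c = 1/5 < 1. The condition a(u,u) ≥ α||u||_{H^1}² reads (1−α)∫(u')² ≥ (α−c)∫u². Any admissible α is ≤ 1 (rapidly oscillating u have ∫u²/∫(u')² → 0), and α = 1 would force 0 ≥ (1−c)∫u², impossible since c < 1; so 1−α > 0. By the sharp Poincaré inequality on H^1_0 of an interval of length L, ∫(u')² ≥ (π/L)²∫u² with equality for the first sine mode sin(π(x−x₀)/L) (x₀ the left endpoint), so the inequality holds for all u iff (1−α)(π/L)² ≥ α − c, i.e. α ≤ ((π/L)² + c)/((π/L)² + 1) = (1 + c(L/π)²)/(1 + (L/π)²). With (π/L)² = π^2 and c = 1/5, the largest admissible constant is α = ((π/L)² + c)/((π/L)² + 1).
Simplifying, α = (1/5 + π^2)/(1 + π^2).


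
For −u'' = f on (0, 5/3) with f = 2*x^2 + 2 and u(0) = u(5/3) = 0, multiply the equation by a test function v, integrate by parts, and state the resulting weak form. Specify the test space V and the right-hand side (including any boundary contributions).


V = H^1_0(0, 5/3) (so v(0) = v(5/3) = 0); weak form: ∫_0^5/3 u'v' dx = ∫_0^5/3 (2*x^2 + 2) v dx for all v ∈ V.

Multiply both sides by a test function v and integrate from 0 to 5/3:
  ∫_0^5/3 −u''(x) v(x) dx = ∫_0^5/3 f(x) v(x) dx.
Integrate the LHS by parts once:
  ∫_0^5/3 −u'' v dx = −[u'(x) v(x)]_0^5/3 + ∫_0^5/3 u'(x) v'(x) dx.
Thus ∫_0^5/3 u'(x) v'(x) dx = ∫_0^5/3 f(x) v(x) dx + [u'(x) v(x)]_0^5/3.
Choose V so that boundary terms are either known or forced to vanish.
u is Dirichlet: u(0) = u(5/3) = 0. Let V = H^1_0(0, 5/3); then v(0) = v(5/3) = 0, and [u' v]_0^5/3 = 0.
Weak formulation: find u (satisfying any essential BC) such that ∫_0^5/3 u'(x) v'(x) dx = ∫_0^5/3 f v dx for all v ∈ V.
Substituting f(x) = 2*x^2 + 2, the right-hand side is ∫_0^5/3 (2*x^2 + 2) v dx.


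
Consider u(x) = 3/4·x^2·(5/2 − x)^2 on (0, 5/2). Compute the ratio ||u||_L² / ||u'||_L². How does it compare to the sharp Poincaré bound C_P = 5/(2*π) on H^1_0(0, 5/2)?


||u||_L² / ||u'||_L² = 5*sqrt(3)/12 < C_P = 5/(2*π).

u(x) = 3/4·x^2·(5/2 − x)^2, so u'(x) = 3*x*(2*x - 5)*(4*x - 5)/8.
u(x) = 3/4·x^2·(5/2 − x)^2 vanishes at x = 0 and x = 5/2, so u ∈ H^1_0(0, 5/2). Differentiate via the product rule and integrate the resulting polynomials term by term.
  ∫_0^5/2 u² dx = ∫_0^5/2 (9*x^8/16 - 45*x^7/8 + 675*x^6/32 - 1125*x^5/32 + 5625*x^4/256) dx. Term by term:
    ∫_0^5/2 9*x^8/16 dx = 1953125/8192;  ∫_0^5/2 -45*x^7/8 dx = -17578125/16384;  ∫_0^5/2 675*x^6/32 dx = 52734375/28672;
    ∫_0^5/2 -1125*x^5/32 dx = -5859375/4096;  ∫_0^5/2 5625*x^4/256 dx = 3515625/8192.
  Sum: 1953125/8192 − 17578125/16384 + 52734375/28672 − 5859375/4096 + 3515625/8192 = 390625/114688.
  ∫_0^5/2 (u')² dx = ∫_0^5/2 (9*x^6 - 135*x^5/2 + 2925*x^4/16 - 3375*x^3/16 + 5625*x^2/64) dx. Term by term:
    ∫_0^5/2 9*x^6 dx = 703125/896;  ∫_0^5/2 -135*x^5/2 dx = -703125/256;  ∫_0^5/2 2925*x^4/16 dx = 1828125/512;
    ∫_0^5/2 -3375*x^3/16 dx = -2109375/1024;  ∫_0^5/2 5625*x^2/64 dx = 234375/512.
  Sum: 703125/896 − 703125/256 + 1828125/512 − 2109375/1024 + 234375/512 = 46875/7168.
∫_0^5/2 u² dx = 390625/114688, so ||u||_L² = 625*sqrt(7)/896.
∫_0^5/2 (u')² dx = 46875/7168, so ||u'||_L² = 125*sqrt(21)/224.
Ratio ||u||_L² / ||u'||_L² = 5*sqrt(3)/12.
Sharp Poincaré constant on H^1_0(0, 5/2) is C_P = L/π = 5/(2*π), achieved by sin(2*π/5·x).
A polynomial bump cannot attain the sharp Poincaré constant (only the first sine eigenfunction does), so the ratio is strictly less than C_P, consistent with ||u||_L² ≤ C_P ||u'||_L².


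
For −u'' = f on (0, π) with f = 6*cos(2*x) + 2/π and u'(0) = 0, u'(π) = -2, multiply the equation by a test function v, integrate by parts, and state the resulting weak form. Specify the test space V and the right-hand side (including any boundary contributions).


V = H^1(0, π) (v unrestricted at boundary; u is determined up to an additive constant); weak form: ∫_0^π u'v' dx = ∫_0^π (6*cos(2*x) + 2/π) v dx − 2·v(π) for all v ∈ V.

Multiply both sides by a test function v and integrate from 0 to π:
  ∫_0^π −u''(x) v(x) dx = ∫_0^π f(x) v(x) dx.
Integrate the LHS by parts once:
  ∫_0^π −u'' v dx = −[u'(x) v(x)]_0^π + ∫_0^π u'(x) v'(x) dx.
Thus ∫_0^π u'(x) v'(x) dx = ∫_0^π f(x) v(x) dx + [u'(x) v(x)]_0^π.
Choose V so that boundary terms are either known or forced to vanish.
u has inhomogeneous Neumann u'(0) = 0, u'(π) = -2. [u' v]_0^π = (-2)·v(π) − (0)·v(0) = − 2·v(π). Take V = H^1(0, π); boundary term becomes part of RHS.
Weak formulation: find u (satisfying any essential BC) such that ∫_0^π u'(x) v'(x) dx = ∫_0^π f v dx − 2·v(π) for all v ∈ V (Neumann data are natural BCs: they enter the RHS as boundary terms).
Substituting f(x) = 6*cos(2*x) + 2/π, the right-hand side is ∫_0^π (6*cos(2*x) + 2/π) v dx − 2·v(π).
Compatibility check (pure Neumann): taking v ≡ 1 ∈ V gives 0 = ∫_0^π f dx + (-2) − (0), i.e. ∫_0^π f dx must equal u'(0) − u'(π) = 2. Indeed ∫_0^π (6*cos(2*x) + 2/π) dx = 2, so the data are compatible. The solution is then unique only up to an additive constant (fix it e.g. by requiring ∫_0^π u dx = 0).


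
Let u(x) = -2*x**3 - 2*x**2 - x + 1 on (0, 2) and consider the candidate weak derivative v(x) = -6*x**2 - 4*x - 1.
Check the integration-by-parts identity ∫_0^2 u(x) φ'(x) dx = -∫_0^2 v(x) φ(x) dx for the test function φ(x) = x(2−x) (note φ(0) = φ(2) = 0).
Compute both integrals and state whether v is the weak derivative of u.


LHS = 244/15, RHS = 244/15. Yes, v = u' weakly.

u(x) = -2*x**3 - 2*x**2 - x + 1, classical derivative u'(x) = -6*x**2 - 4*x - 1.
φ(x) = x(2−x), so φ'(x) = 2 - 2*x.
Note φ(0) = φ(2) = 0, so the boundary term u·φ vanishes.
LHS = ∫_0^2 u(x) φ'(x) dx = ∫_0^2 (4*x^4 - 2*x^2 - 4*x + 2) dx. Term by term:
  ∫_0^2 4*x^4 dx = 128/5;  ∫_0^2 -2*x^2 dx = -16/3;  ∫_0^2 -4*x dx = -8;
  ∫_0^2 2 dx = 4.
Sum: 128/5 − 16/3 − 8 + 4 = 244/15.
So LHS = 244/15.
∫_0^2 v(x) φ(x) dx = ∫_0^2 (6*x^4 - 8*x^3 - 7*x^2 - 2*x) dx. Term by term:
  ∫_0^2 6*x^4 dx = 192/5;  ∫_0^2 -8*x^3 dx = -32;  ∫_0^2 -7*x^2 dx = -56/3;
  ∫_0^2 -2*x dx = -4.
Sum: 192/5 − 32 − 56/3 − 4 = -244/15.
So RHS = -∫_0^2 v(x) φ(x) dx = 244/15.
LHS = RHS, so the identity holds for this test φ.
Moreover u is smooth here and v(x) = u'(x) = -6*x**2 - 4*x - 1 pointwise, so the identity holds for every test function. Hence v is the weak derivative of u.


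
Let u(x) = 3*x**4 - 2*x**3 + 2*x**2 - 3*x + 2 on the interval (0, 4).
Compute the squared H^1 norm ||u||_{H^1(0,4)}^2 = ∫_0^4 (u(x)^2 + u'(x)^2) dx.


||u||_{H^1}^2 = 9393764/21

The H^1 norm (squared) on an interval (0, L) is
  ||u||_{H^1}^2 = ∫_0^L u(x)^2 dx + ∫_0^L u'(x)^2 dx.
Compute u'(x) = 12*x**3 - 6*x**2 + 4*x - 3.
Then u(x)^2 = 9*x**8 - 12*x**7 + 16*x**6 - 26*x**5 + 28*x**4 - 20*x**3 + 17*x**2 - 12*x + 4 and u'(x)^2 = 144*x**6 - 144*x**5 + 132*x**4 - 120*x**3 + 52*x**2 - 24*x + 9.
Integrate each monomial from 0 to 4 using ∫_0^4 c·x^n dx = c·4^(n+1)/(n+1):
  ∫_0^4 u(x)^2 dx = ∫_0^4 (9*x^8 - 12*x^7 + 16*x^6 - 26*x^5 + 28*x^4 - 20*x^3 + 17*x^2 - 12*x + 4) dx. Term by term:
    ∫_0^4 9*x^8 dx = 262144;  ∫_0^4 -12*x^7 dx = -98304;  ∫_0^4 16*x^6 dx = 262144/7;
    ∫_0^4 -26*x^5 dx = -53248/3;  ∫_0^4 28*x^4 dx = 28672/5;  ∫_0^4 -20*x^3 dx = -1280;
    ∫_0^4 17*x^2 dx = 1088/3;  ∫_0^4 -12*x dx = -96;  ∫_0^4 4 dx = 16.
  Sum: 262144 − 98304 + 262144/7 − 53248/3 + 28672/5 − 1280 + 1088/3 − 96 + 16 = 19769072/105.
  ∫_0^4 u'(x)^2 dx = ∫_0^4 (144*x^6 - 144*x^5 + 132*x^4 - 120*x^3 + 52*x^2 - 24*x + 9) dx. Term by term:
    ∫_0^4 144*x^6 dx = 2359296/7;  ∫_0^4 -144*x^5 dx = -98304;  ∫_0^4 132*x^4 dx = 135168/5;
    ∫_0^4 -120*x^3 dx = -7680;  ∫_0^4 52*x^2 dx = 3328/3;  ∫_0^4 -24*x dx = -192;
    ∫_0^4 9 dx = 36.
  Sum: 2359296/7 − 98304 + 135168/5 − 7680 + 3328/3 − 192 + 36 = 27199748/105.
Adding: ||u||_{H^1}^2 = 19769072/105 + 27199748/105 = 9393764/21.


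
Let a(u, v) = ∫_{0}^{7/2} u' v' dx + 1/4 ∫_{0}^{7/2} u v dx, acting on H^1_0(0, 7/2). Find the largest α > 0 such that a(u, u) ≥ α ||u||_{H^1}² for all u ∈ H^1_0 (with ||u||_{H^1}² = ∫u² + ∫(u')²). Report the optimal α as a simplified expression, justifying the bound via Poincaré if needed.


α = (49 + 16*π^2)/(4*(4*π^2 + 49))

Coercivity of a(·,·) on H^1_0(0, 7/2) means a(u, u) ≥ α ||u||_{H^1}² for every u ∈ H^1_0.
The interval has length L = 7/2, and Poincaré/coercivity depend only on L. Here a(u, u) = ∫(u')² + (1/4)·∫u².
Here 0 < c = 1/4 < 1. The condition a(u,u) ≥ α||u||_{H^1}² reads (1−α)∫(u')² ≥ (α−c)∫u². Any admissible α is ≤ 1 (rapidly oscillating u have ∫u²/∫(u')² → 0), and α = 1 would force 0 ≥ (1−c)∫u², impossible since c < 1; so 1−α > 0. By the sharp Poincaré inequality on H^1_0 of an interval of length L, ∫(u')² ≥ (π/L)²∫u² with equality for the first sine mode sin(π(x−x₀)/L) (x₀ the left endpoint), so the inequality holds for all u iff (1−α)(π/L)² ≥ α − c, i.e. α ≤ ((π/L)² + c)/((π/L)² + 1) = (1 + c(L/π)²)/(1 + (L/π)²). With (π/L)² = 4*π^2/49 and c = 1/4, the largest admissible constant is α = ((π/L)² + c)/((π/L)² + 1).
Simplifying, α = (49 + 16*π^2)/(4*(4*π^2 + 49)).


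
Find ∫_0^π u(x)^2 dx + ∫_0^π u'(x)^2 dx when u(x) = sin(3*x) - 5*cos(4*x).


||u||_{H^1(0,π)}^2 = 1020/7 + 435*π/2

u'(x) = 20*sin(4*x) + 3*cos(3*x).
Expand u² and (u')² and integrate term by term on (0, π), using: for integers n ≥ 1, ∫_0^π sin²(nx) dx = ∫_0^π cos²(nx) dx = π/2; for n ≠ n', ∫_0^π sin(nx)sin(n'x) dx = ∫_0^π cos(nx)cos(n'x) dx = 0; and by product-to-sum, ∫_0^π sin(nx)cos(n'x) dx = ½∫_0^π [sin((n+n')x) + sin((n−n')x)] dx, which is 0 when n+n' is even and 2n/(n²−n'²) when n+n' is odd (it need not vanish on (0, π)).
  u² squared terms: (-5)²·∫cos(4x)² dx = 25·π/2 = 25*π/2;  (1)²·∫sin(3x)² dx = 1·π/2 = π/2.
  u² cross terms: 2·(-5)·(1)·∫cos(4x)·sin(3x) dx = -10·(-6/7) = 60/7.
  So ∫_0^π u² dx = 25*π/2 + π/2 + 60/7 = 60/7 + 13*π.
  (u')² squared terms: (3)²·∫cos(3x)² dx = 9·π/2 = 9*π/2;  (20)²·∫sin(4x)² dx = 400·π/2 = 200*π.
  (u')² cross terms: 2·(3)·(20)·∫cos(3x)·sin(4x) dx = 120·(8/7) = 960/7.
  So ∫_0^π (u')² dx = 9*π/2 + 200*π + 960/7 = 960/7 + 409*π/2.
||u||_{H^1}^2 = (60/7 + 13*π) + (960/7 + 409*π/2) = 1020/7 + 435*π/2.


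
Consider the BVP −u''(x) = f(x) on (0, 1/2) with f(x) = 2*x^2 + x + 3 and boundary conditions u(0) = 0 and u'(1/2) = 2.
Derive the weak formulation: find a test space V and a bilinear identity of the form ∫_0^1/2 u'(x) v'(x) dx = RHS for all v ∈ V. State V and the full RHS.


V = {v ∈ H^1(0, 1/2) : v(0) = 0} (test functions vanish at x = 0 where u is specified); weak form: ∫_0^1/2 u'v' dx = ∫_0^1/2 (2*x^2 + x + 3) v dx + 2·v(1/2) for all v ∈ V.

Multiply both sides by a test function v and integrate from 0 to 1/2:
  ∫_0^1/2 −u''(x) v(x) dx = ∫_0^1/2 f(x) v(x) dx.
Integrate the LHS by parts once:
  ∫_0^1/2 −u'' v dx = −[u'(x) v(x)]_0^1/2 + ∫_0^1/2 u'(x) v'(x) dx.
Thus ∫_0^1/2 u'(x) v'(x) dx = ∫_0^1/2 f(x) v(x) dx + [u'(x) v(x)]_0^1/2.
Choose V so that boundary terms are either known or forced to vanish.
Mixed BC: u(0) = 0 (Dirichlet) and u'(1/2) = 2 (Neumann). Define V = {v ∈ H^1(0, 1/2) : v(0) = 0}. Then [u' v]_0^1/2 = u'(1/2)·v(1/2) − u'(0)·0 = 2·v(1/2).
Weak formulation: find u (satisfying any essential BC) such that ∫_0^1/2 u'(x) v'(x) dx = ∫_0^1/2 f v dx + 2·v(1/2) for all v ∈ V (Dirichlet at 0 absorbed into V; Neumann datum at x = 1/2 contributes the boundary term).
Substituting f(x) = 2*x^2 + x + 3, the right-hand side is ∫_0^1/2 (2*x^2 + x + 3) v dx + 2·v(1/2).


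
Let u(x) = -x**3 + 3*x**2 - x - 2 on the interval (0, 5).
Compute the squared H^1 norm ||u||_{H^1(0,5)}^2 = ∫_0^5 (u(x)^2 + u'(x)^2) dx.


||u||_{H^1}^2 = 139225/42

The H^1 norm (squared) on an interval (0, L) is
  ||u||_{H^1}^2 = ∫_0^L u(x)^2 dx + ∫_0^L u'(x)^2 dx.
Compute u'(x) = -3*x**2 + 6*x - 1.
Then u(x)^2 = x**6 - 6*x**5 + 11*x**4 - 2*x**3 - 11*x**2 + 4*x + 4 and u'(x)^2 = 9*x**4 - 36*x**3 + 42*x**2 - 12*x + 1.
Integrate each monomial from 0 to 5 using ∫_0^5 c·x^n dx = c·5^(n+1)/(n+1):
  ∫_0^5 u(x)^2 dx = ∫_0^5 (x^6 - 6*x^5 + 11*x^4 - 2*x^3 - 11*x^2 + 4*x + 4) dx. Term by term:
    ∫_0^5 x^6 dx = 78125/7;  ∫_0^5 -6*x^5 dx = -15625;  ∫_0^5 11*x^4 dx = 6875;
    ∫_0^5 -2*x^3 dx = -625/2;  ∫_0^5 -11*x^2 dx = -1375/3;  ∫_0^5 4*x dx = 50;
    ∫_0^5 4 dx = 20.
  Sum: 78125/7 − 15625 + 6875 − 625/2 − 1375/3 + 50 + 20 = 71815/42.
  ∫_0^5 u'(x)^2 dx = ∫_0^5 (9*x^4 - 36*x^3 + 42*x^2 - 12*x + 1) dx. Term by term:
    ∫_0^5 9*x^4 dx = 5625;  ∫_0^5 -36*x^3 dx = -5625;  ∫_0^5 42*x^2 dx = 1750;
    ∫_0^5 -12*x dx = -150;  ∫_0^5 1 dx = 5.
  Sum: 5625 − 5625 + 1750 − 150 + 5 = 1605.
Adding: ||u||_{H^1}^2 = 71815/42 + 1605 = 139225/42.


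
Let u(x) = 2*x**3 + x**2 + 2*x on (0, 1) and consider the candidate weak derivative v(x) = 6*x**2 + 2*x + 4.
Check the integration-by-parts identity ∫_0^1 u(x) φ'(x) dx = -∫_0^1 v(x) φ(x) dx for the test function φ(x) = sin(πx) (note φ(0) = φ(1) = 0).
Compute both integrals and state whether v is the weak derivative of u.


LHS = -12/π + 24/π^3, RHS = -16/π + 24/π^3. No, v is not the weak derivative of u.

u(x) = 2*x**3 + x**2 + 2*x, classical derivative u'(x) = 6*x**2 + 2*x + 2.
φ(x) = sin(πx), so φ'(x) = π*cos(π*x).
Note φ(0) = φ(1) = 0, so the boundary term u·φ vanishes.
LHS = ∫_0^1 u(x) φ'(x) dx = ∫_0^1 (2*π*x^3*cos(π*x) + π*x^2*cos(π*x) + 2*π*x*cos(π*x)) dx. Term by term:
  ∫_0^1 π*x^2*cos(π*x) dx = -2/π;  ∫_0^1 2*π*x*cos(π*x) dx = -4/π;  ∫_0^1 2*π*x^3*cos(π*x) dx = -6/π + 24/π^3.
Sum: -2/π − 4/π + -6/π + 24/π^3 = -12/π + 24/π^3.
So LHS = -12/π + 24/π^3.
∫_0^1 v(x) φ(x) dx = ∫_0^1 (6*x^2*sin(π*x) + 2*x*sin(π*x) + 4*sin(π*x)) dx. Term by term:
  ∫_0^1 4*sin(π*x) dx = 8/π;  ∫_0^1 2*x*sin(π*x) dx = 2/π;  ∫_0^1 6*x^2*sin(π*x) dx = -24/π^3 + 6/π.
Sum: 8/π + 2/π + -24/π^3 + 6/π = -24/π^3 + 16/π.
So RHS = -∫_0^1 v(x) φ(x) dx = -16/π + 24/π^3.
LHS − RHS = 4/π ≠ 0, so the identity fails.
(For a valid weak derivative the identity must hold for EVERY test function, in particular this one. The failure shows v is NOT the weak derivative of u.)
Correct weak derivative would be u'(x) = 6*x**2 + 2*x + 2.


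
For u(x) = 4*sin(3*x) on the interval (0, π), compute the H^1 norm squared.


||u||_{H^1(0,π)}^2 = 80*π

u'(x) = 12*cos(3*x).
Expand u² and (u')² and integrate term by term on (0, π), using: for integers n ≥ 1, ∫_0^π sin²(nx) dx = ∫_0^π cos²(nx) dx = π/2; for n ≠ n', ∫_0^π sin(nx)sin(n'x) dx = ∫_0^π cos(nx)cos(n'x) dx = 0; and by product-to-sum, ∫_0^π sin(nx)cos(n'x) dx = ½∫_0^π [sin((n+n')x) + sin((n−n')x)] dx, which is 0 when n+n' is even and 2n/(n²−n'²) when n+n' is odd (it need not vanish on (0, π)).
  u² squared terms: (4)²·∫sin(3x)² dx = 16·π/2 = 8*π.
  So ∫_0^π u² dx = 8*π.
  (u')² squared terms: (12)²·∫cos(3x)² dx = 144·π/2 = 72*π.
  So ∫_0^π (u')² dx = 72*π.
||u||_{H^1}^2 = (8*π) + (72*π) = 80*π.


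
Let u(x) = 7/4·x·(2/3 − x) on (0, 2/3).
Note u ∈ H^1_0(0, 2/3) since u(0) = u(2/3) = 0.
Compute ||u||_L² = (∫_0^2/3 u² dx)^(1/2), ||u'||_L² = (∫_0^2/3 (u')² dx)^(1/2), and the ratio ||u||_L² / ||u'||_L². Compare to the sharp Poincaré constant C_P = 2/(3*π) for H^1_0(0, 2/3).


||u||_L² / ||u'||_L² = sqrt(10)/15 < C_P = 2/(3*π).

u(x) = 7/4·x·(2/3 − x), so u'(x) = 7/6 - 7*x/2.
u(x) = 7/4·x·(2/3 − x) vanishes at x = 0 and x = 2/3, so u ∈ H^1_0(0, 2/3). Differentiate via the product rule and integrate the resulting polynomials term by term.
  ∫_0^2/3 u² dx = ∫_0^2/3 (49*x^4/16 - 49*x^3/12 + 49*x^2/36) dx. Term by term:
    ∫_0^2/3 49*x^4/16 dx = 98/1215;  ∫_0^2/3 -49*x^3/12 dx = -49/243;  ∫_0^2/3 49*x^2/36 dx = 98/729.
  Sum: 98/1215 − 49/243 + 98/729 = 49/3645.
  ∫_0^2/3 (u')² dx = ∫_0^2/3 (49*x^2/4 - 49*x/6 + 49/36) dx. Term by term:
    ∫_0^2/3 49*x^2/4 dx = 98/81;  ∫_0^2/3 -49*x/6 dx = -49/27;  ∫_0^2/3 49/36 dx = 49/54.
  Sum: 98/81 − 49/27 + 49/54 = 49/162.
∫_0^2/3 u² dx = 49/3645, so ||u||_L² = 7*sqrt(5)/135.
∫_0^2/3 (u')² dx = 49/162, so ||u'||_L² = 7*sqrt(2)/18.
Ratio ||u||_L² / ||u'||_L² = sqrt(10)/15.
Sharp Poincaré constant on H^1_0(0, 2/3) is C_P = L/π = 2/(3*π), achieved by sin(3*π/2·x).
A polynomial bump cannot attain the sharp Poincaré constant (only the first sine eigenfunction does), so the ratio is strictly less than C_P, consistent with ||u||_L² ≤ C_P ||u'||_L².
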